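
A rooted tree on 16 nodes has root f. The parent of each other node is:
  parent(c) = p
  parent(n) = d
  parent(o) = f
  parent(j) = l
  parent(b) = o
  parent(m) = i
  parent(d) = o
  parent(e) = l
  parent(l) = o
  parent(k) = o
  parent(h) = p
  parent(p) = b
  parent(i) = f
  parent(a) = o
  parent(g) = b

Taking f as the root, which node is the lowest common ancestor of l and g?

o

Ancestors of l (toward the root): l, o, f.
Ancestors of g: g, b, o, f.
The deepest node appearing in both lists is o.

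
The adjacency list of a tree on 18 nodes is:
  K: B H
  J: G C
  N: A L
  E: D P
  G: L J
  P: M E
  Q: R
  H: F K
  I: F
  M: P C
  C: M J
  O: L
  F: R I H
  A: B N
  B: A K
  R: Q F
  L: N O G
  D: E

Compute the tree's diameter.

15

BFS from Q reaches D last, at distance 15; BFS from D confirms no node is farther.
Path: Q – R – F – H – K – B – A – N – L – G – J – C – M – P – E – D.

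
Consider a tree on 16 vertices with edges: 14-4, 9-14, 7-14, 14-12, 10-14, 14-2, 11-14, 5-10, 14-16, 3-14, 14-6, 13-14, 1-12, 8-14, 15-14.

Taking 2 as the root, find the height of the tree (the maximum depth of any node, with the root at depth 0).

3

1 sits deepest: 2 – 14 – 12 – 1 — 3 edges from the root.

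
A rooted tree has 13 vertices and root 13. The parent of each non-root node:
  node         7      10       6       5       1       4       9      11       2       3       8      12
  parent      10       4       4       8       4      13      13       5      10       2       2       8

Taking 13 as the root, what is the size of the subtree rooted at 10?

8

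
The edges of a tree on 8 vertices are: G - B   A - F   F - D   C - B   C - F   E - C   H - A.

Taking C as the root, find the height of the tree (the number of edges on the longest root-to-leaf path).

3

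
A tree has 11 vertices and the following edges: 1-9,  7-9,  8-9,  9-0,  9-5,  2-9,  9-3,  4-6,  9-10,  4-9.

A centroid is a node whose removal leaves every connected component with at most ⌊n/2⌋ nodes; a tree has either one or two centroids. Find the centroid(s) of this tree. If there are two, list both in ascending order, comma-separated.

9

If 9 is removed the pieces have sizes 2, 1, 1, 1, 1, 1, 1, 1, 1, all ≤ ⌊11/2⌋ = 5.
No neighbour of 9 does as well, so 9 is the unique centroid.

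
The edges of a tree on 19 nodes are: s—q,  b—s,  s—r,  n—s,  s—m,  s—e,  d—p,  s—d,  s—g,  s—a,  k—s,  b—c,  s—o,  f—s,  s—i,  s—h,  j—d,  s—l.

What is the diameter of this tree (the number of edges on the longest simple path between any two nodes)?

4

BFS from j reaches c last, at distance 4; BFS from c confirms no node is farther.
Path: j – d – s – b – c.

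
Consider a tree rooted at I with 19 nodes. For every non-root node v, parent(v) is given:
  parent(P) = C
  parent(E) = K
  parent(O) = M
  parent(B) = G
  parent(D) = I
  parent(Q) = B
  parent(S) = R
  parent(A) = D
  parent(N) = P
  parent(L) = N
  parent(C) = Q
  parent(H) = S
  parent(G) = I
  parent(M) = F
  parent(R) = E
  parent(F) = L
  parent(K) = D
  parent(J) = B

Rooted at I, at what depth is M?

9

I – G – B – Q – C – P – N – L – F – M — 9 edges.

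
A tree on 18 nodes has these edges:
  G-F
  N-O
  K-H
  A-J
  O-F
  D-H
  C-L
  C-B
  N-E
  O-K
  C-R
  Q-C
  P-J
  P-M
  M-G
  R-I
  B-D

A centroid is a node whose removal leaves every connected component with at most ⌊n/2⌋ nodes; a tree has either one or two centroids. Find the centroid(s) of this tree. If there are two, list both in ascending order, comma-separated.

K, O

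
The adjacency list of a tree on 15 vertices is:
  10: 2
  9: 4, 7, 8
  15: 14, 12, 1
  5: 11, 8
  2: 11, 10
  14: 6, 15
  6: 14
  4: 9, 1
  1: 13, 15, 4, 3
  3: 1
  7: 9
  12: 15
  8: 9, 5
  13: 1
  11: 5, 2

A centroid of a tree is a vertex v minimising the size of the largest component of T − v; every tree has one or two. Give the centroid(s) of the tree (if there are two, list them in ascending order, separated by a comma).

4

Removing 4 splits the tree into components of sizes 7, 7; the largest is 7 ≤ ⌊15/2⌋ = 7.
No neighbour of 4 does as well, so 4 is the unique centroid.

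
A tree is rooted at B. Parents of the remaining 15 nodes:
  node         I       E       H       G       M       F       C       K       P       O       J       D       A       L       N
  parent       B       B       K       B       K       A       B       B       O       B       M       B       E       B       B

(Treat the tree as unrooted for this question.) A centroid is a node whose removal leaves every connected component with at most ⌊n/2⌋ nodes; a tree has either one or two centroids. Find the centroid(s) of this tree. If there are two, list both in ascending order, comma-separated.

B

If B is removed the pieces have sizes 4, 3, 2, 1, 1, 1, 1, 1, 1, all ≤ ⌊16/2⌋ = 8.
No neighbour of B does as well, so B is the unique centroid.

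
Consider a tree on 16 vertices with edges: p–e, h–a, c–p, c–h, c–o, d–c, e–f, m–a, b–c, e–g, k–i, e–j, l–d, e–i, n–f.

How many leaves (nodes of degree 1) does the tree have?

Exactly 8 nodes have a single neighbour: b, g, j, k, l, m, n, o.

8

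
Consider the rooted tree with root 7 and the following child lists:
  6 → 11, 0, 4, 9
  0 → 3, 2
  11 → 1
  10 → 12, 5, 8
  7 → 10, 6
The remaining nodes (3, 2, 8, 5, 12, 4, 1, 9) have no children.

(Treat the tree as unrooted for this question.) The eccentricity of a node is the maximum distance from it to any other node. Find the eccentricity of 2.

5

The node farthest from 2 is 5 (12, 8 also at distance 5), via 2-0-6-7-10-5 — 5 edges.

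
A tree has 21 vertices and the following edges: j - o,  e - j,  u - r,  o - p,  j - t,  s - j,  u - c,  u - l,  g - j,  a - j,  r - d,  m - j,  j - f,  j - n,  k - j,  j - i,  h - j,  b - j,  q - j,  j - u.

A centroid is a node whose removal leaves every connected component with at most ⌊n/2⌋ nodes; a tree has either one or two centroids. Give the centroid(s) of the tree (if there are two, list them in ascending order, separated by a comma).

Delete j: the remaining components have sizes 5, 2, 1, 1, 1, 1, 1, 1, 1, 1, 1, 1, 1, 1, 1. Max 5 ≤ 10, so j is a centroid.
No neighbour of j does as well, so j is the unique centroid.

j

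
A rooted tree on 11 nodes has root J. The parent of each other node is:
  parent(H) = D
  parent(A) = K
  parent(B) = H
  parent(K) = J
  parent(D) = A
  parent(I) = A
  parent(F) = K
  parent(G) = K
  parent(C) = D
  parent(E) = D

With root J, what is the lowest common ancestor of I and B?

Ancestors of I (toward the root): I, A, K, J.
Ancestors of B: B, H, D, A, K, J.
The deepest node appearing in both lists is A.

A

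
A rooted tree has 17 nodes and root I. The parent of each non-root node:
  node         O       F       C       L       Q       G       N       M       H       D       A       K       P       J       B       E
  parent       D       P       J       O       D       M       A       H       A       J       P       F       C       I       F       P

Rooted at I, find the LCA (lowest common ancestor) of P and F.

P

Path P→root: P C J I; path F→root: F P C J I.
First common node: P.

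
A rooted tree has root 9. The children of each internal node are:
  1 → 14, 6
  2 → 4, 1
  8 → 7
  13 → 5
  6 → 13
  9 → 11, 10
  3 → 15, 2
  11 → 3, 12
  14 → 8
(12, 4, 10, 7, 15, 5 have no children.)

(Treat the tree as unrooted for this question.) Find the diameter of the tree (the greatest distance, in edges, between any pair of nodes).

8

A longest path is 10-9-11-3-2-1-14-8-7, with 8 edges.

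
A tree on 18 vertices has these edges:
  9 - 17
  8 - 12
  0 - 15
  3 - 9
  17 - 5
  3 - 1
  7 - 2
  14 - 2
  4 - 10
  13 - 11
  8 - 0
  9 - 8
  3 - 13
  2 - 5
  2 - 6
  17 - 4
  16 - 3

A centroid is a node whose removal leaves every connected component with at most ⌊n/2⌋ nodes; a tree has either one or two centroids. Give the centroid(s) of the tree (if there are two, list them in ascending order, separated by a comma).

9

Removing 9 splits the tree into components of sizes 8, 5, 4; the largest is 8 ≤ ⌊18/2⌋ = 9.
No neighbour of 9 does as well, so 9 is the unique centroid.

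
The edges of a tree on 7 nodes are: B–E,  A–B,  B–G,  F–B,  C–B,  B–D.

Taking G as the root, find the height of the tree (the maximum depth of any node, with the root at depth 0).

2

The longest root-to-leaf path is G → B → A (2 edges).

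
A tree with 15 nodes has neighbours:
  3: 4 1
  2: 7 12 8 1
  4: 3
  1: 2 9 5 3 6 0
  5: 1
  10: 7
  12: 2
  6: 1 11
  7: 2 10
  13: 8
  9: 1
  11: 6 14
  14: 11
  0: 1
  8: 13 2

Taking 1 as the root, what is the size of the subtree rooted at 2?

2's subtree: {2, 7, 8, 12, 10, 13}, size 6.

6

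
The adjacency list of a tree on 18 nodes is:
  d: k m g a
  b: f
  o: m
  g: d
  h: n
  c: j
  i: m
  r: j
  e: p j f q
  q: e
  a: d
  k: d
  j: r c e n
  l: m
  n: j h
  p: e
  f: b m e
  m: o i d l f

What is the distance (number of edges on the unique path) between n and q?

n–j–e–q: 3 edges.

3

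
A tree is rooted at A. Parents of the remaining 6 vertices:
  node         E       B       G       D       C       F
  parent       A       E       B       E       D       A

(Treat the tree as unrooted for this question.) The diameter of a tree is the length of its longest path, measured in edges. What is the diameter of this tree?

Starting from C, a farthest node is G at distance 4.
One longest path: C–D–E–B–G.
So the diameter is 4.

4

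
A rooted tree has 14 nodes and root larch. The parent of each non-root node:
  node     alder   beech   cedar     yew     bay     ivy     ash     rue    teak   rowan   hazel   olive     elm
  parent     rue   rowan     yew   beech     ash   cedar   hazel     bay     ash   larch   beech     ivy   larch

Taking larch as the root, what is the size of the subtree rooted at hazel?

6

hazel's subtree: {hazel, ash, teak, bay, rue, alder}, size 6.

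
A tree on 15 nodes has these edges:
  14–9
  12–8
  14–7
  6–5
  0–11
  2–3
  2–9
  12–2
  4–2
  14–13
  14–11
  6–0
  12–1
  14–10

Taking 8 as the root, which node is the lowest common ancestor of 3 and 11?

3's ancestor chain is 3, 2, 12, 8 and 11's is 11, 14, 9, 2, 12, 8; they first meet at 2.

2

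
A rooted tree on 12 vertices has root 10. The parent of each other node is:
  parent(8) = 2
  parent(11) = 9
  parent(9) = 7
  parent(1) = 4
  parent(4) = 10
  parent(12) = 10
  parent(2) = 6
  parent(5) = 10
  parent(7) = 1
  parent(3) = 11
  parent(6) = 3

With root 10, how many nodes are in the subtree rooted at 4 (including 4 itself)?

9

The subtree rooted at 4 contains: 4, 1, 7, 9, 11, 3, 6, 2, 8 — 9 nodes.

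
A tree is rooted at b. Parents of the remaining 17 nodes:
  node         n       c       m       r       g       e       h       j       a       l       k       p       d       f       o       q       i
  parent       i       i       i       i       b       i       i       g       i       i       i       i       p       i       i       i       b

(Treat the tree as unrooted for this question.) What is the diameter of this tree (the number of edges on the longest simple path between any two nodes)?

A longest path is j-g-b-i-p-d, with 5 edges.

5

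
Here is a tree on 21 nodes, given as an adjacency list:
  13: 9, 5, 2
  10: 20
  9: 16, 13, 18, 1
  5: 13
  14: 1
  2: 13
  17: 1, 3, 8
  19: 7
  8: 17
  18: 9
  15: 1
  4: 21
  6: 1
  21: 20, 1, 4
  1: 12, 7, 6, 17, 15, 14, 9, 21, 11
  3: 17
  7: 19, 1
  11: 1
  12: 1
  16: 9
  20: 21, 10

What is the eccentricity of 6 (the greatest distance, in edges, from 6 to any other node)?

4

The node farthest from 6 is 5 (2, 10 also at distance 4), via 6–1–9–13–5 — 4 edges.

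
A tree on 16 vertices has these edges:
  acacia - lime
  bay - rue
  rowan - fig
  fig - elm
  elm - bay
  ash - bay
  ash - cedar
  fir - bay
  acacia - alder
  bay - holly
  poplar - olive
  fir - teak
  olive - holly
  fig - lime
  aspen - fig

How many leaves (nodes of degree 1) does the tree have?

Exactly 7 nodes have a single neighbour: alder, aspen, cedar, poplar, rowan, rue, teak.

7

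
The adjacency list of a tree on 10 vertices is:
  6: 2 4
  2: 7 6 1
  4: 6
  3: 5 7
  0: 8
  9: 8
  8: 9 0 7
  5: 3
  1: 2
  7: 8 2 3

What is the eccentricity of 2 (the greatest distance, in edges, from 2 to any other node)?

3

A farthest node from 2 is 5 (9, 0 also at distance 3).
The path 2 – 7 – 3 – 5 has 3 edges.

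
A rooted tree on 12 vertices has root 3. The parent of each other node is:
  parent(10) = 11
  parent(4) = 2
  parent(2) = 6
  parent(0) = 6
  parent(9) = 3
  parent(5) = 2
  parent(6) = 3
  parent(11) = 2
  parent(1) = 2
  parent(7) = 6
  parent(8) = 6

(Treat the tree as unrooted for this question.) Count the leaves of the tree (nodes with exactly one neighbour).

Degree-1 nodes: 0, 1, 4, 5, 7, 8, 9, 10 — 8 of them.

8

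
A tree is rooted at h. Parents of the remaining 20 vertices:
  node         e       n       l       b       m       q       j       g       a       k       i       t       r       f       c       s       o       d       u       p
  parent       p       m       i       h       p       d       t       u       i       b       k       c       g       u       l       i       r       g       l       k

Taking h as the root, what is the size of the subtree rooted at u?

7

u's subtree: {u, g, f, r, d, o, q}, size 7.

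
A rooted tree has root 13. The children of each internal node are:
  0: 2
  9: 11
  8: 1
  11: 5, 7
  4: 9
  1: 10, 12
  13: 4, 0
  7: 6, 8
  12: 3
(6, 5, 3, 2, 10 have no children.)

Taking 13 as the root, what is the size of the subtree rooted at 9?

10

The subtree rooted at 9 contains: 9, 11, 5, 7, 6, 8, 1, 10, 12, 3 — 10 nodes.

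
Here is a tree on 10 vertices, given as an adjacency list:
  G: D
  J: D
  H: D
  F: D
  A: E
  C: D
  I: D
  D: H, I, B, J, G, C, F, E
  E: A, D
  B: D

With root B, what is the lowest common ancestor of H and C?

H's ancestor chain is H, D, B and C's is C, D, B; they first meet at D.

D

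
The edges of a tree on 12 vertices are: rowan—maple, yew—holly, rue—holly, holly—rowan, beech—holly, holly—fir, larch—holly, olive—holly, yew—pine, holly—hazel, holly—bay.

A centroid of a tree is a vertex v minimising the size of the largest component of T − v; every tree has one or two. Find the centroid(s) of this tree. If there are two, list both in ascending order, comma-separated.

holly

Removing holly splits the tree into components of sizes 2, 2, 1, 1, 1, 1, 1, 1, 1; the largest is 2 ≤ ⌊12/2⌋ = 6.
No neighbour of holly does as well, so holly is the unique centroid.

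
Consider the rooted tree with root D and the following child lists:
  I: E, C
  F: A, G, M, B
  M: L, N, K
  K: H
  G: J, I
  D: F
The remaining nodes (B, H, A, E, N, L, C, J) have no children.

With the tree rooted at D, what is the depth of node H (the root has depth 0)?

4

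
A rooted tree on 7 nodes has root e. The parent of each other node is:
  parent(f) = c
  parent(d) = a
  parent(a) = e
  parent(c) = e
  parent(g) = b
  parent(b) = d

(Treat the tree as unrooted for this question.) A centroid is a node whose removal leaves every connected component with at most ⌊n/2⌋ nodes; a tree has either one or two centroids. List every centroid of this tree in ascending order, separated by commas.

a

Removing a splits the tree into components of sizes 3, 3; the largest is 3 ≤ ⌊7/2⌋ = 3.
Every other node leaves some component of size > 3, so the centroid is unique.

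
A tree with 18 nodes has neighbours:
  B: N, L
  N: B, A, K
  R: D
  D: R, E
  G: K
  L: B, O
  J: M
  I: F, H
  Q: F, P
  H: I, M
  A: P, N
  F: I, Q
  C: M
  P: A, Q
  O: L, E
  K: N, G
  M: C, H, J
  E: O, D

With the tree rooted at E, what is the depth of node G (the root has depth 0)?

6

E → O → L → B → N → K → G — 6 edges.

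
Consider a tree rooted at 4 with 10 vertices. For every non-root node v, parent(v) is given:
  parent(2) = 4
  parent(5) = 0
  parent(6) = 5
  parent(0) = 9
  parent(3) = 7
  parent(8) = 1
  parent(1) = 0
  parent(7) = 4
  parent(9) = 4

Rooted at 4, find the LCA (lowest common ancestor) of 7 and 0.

4

Path 7→root: 7 4; path 0→root: 0 9 4.
First common node: 4.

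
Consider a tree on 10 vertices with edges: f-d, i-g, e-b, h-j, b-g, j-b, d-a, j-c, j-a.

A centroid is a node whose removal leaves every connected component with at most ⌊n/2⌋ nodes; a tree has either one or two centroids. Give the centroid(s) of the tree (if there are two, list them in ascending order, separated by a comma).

If j is removed the pieces have sizes 4, 3, 1, 1, all ≤ ⌊10/2⌋ = 5.
Every other node leaves some component of size > 5, so the centroid is unique.

j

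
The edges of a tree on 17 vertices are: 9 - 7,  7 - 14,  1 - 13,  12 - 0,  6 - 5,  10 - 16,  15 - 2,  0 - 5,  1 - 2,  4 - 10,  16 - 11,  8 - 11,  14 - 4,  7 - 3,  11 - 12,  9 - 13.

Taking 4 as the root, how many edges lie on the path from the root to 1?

Path from 4 to 1: 4 → 14 → 7 → 9 → 13 → 1, which has 5 edges.

5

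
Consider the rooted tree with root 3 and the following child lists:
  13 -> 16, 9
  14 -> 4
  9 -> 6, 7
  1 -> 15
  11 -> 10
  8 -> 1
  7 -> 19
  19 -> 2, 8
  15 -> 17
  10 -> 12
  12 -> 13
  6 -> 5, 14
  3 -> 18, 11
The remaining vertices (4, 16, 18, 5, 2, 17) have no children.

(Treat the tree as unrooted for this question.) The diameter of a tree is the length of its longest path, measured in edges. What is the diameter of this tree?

BFS from 18 reaches 17 last, at distance 12; BFS from 17 confirms no node is farther.
Path: 18-3-11-10-12-13-9-7-19-8-1-15-17.

12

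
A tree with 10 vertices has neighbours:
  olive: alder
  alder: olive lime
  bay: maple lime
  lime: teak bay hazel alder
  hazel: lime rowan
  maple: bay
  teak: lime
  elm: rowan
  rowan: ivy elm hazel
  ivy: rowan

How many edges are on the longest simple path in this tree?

5

BFS from ivy reaches olive last, at distance 5; BFS from olive confirms no node is farther.
Path: ivy–rowan–hazel–lime–alder–olive.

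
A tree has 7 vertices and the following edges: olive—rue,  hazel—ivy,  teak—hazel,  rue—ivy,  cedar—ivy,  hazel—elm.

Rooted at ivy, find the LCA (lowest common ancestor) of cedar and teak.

ivy

cedar's ancestor chain is cedar, ivy and teak's is teak, hazel, ivy; they first meet at ivy.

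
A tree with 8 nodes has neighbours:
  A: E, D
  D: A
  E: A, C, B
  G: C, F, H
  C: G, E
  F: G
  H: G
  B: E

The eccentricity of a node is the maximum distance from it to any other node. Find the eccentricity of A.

4

Distances from A peak at 4, attained at F (H also at distance 4).
A–E–C–G–F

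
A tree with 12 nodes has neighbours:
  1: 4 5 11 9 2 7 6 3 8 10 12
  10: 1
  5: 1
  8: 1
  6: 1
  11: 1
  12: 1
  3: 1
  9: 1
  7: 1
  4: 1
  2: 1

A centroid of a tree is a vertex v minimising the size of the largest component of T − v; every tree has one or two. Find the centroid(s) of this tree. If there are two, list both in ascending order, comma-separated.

Removing 1 splits the tree into components of sizes 1, 1, 1, 1, 1, 1, 1, 1, 1, 1, 1; the largest is 1 ≤ ⌊12/2⌋ = 6.
Every other node leaves some component of size > 6, so the centroid is unique.

1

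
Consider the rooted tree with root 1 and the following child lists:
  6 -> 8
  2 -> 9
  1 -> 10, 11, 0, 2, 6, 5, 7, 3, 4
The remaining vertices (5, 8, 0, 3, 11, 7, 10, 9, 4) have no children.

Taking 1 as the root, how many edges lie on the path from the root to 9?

Climbing from 9 to the root: 9 → 2 → 1. That's 2 steps.

2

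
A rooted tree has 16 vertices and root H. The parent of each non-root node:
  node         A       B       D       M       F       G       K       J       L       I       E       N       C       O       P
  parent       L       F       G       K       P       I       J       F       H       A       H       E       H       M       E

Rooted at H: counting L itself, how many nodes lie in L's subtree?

Descendants of L (including itself): L, A, I, G, D. That's 5.

5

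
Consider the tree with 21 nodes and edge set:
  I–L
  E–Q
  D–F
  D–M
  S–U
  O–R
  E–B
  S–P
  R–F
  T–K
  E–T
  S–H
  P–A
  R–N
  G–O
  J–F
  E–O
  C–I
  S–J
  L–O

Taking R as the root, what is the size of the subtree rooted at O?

10

The subtree rooted at O contains: O, G, L, E, I, T, Q, B, C, K — 10 nodes.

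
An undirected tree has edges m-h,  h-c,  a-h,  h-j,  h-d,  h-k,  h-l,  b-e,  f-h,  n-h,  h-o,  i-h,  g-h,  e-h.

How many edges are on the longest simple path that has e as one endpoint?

2

The node farthest from e is j (c, n, k, f, l, m, g, o, a, i, d also at distance 2), via e–h–j — 2 edges.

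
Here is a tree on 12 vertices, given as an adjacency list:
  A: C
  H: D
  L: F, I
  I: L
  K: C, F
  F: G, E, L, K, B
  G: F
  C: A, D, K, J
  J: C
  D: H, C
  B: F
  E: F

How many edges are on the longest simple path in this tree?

Starting from H, a farthest node is I at distance 6.
One longest path: H-D-C-K-F-L-I.
So the diameter is 6.

6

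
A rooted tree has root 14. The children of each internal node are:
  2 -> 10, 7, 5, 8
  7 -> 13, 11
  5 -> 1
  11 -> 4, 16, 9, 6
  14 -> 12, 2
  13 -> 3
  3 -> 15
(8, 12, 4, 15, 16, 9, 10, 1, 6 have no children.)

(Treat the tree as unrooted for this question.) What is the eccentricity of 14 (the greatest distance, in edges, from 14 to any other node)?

5

Distances from 14 peak at 5, attained at 15.
14 – 2 – 7 – 13 – 3 – 15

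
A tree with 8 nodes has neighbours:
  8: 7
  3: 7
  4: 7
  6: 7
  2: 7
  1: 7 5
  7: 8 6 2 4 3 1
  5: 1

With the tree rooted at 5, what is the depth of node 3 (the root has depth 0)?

Climbing from 3 to the root: 3 – 7 – 1 – 5. That's 3 steps.

3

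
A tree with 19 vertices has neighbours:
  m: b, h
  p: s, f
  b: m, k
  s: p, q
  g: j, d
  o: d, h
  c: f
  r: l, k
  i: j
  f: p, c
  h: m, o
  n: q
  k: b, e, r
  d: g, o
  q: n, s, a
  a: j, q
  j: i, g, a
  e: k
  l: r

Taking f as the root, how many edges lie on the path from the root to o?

Climbing from o to the root: o – d – g – j – a – q – s – p – f. That's 8 steps.

8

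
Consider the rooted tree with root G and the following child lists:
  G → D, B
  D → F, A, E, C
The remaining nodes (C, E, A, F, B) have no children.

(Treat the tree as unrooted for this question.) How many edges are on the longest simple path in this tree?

3

Starting from B, a farthest node is C at distance 3.
One longest path: B-G-D-C.
So the diameter is 3.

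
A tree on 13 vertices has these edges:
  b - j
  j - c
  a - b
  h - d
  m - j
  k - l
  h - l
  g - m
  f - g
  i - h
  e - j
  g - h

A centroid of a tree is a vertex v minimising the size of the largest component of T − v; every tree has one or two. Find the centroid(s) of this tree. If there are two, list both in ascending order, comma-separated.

Delete g: the remaining components have sizes 6, 5, 1. Max 6 ≤ 6, so g is a centroid.
No neighbour of g does as well, so g is the unique centroid.

g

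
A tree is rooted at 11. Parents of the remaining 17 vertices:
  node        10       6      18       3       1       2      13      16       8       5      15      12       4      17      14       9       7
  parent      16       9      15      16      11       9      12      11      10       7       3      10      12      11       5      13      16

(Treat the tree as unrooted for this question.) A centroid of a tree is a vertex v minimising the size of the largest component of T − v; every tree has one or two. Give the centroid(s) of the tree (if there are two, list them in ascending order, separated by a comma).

Removing 16 splits the tree into components of sizes 8, 3, 3, 3; the largest is 8 ≤ ⌊18/2⌋ = 9.
No neighbour of 16 does as well, so 16 is the unique centroid.

16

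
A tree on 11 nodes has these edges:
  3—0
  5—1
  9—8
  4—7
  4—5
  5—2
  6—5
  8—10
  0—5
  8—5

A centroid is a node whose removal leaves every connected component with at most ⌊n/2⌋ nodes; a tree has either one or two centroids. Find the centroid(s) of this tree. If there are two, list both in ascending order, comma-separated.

5

Delete 5: the remaining components have sizes 3, 2, 2, 1, 1, 1. Max 3 ≤ 5, so 5 is a centroid.
No neighbour of 5 does as well, so 5 is the unique centroid.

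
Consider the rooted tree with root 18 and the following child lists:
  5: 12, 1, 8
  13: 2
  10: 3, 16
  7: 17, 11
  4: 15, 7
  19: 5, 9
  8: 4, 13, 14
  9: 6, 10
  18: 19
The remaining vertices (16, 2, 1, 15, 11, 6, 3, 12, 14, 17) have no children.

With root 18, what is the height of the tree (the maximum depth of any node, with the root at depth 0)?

A deepest node is 17, reached by 18-19-5-8-4-7-17.
That path has 6 edges, so the height is 6.

6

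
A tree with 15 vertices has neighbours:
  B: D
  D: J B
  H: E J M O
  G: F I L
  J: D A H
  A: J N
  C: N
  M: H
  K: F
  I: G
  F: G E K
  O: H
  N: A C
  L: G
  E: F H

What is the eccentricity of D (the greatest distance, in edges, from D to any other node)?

Distances from D peak at 6, attained at L (I also at distance 6).
D–J–H–E–F–G–L

6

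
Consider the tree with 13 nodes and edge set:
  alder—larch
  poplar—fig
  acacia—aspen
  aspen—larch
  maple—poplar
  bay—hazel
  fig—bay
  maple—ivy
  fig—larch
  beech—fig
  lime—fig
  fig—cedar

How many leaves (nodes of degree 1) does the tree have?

Exactly 7 nodes have a single neighbour: acacia, alder, beech, cedar, hazel, ivy, lime.

7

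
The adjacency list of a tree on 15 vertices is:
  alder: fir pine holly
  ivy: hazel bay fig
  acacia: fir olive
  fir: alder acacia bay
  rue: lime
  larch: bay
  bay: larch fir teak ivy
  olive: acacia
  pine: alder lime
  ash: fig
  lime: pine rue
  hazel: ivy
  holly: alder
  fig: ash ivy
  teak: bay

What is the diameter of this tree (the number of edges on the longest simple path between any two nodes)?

A longest path is rue–lime–pine–alder–fir–bay–ivy–fig–ash, with 8 edges.

8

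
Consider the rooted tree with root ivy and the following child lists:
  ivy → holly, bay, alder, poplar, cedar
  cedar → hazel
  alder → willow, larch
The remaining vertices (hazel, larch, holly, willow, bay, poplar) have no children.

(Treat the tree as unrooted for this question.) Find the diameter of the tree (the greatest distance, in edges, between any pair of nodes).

4

Starting from willow, a farthest node is hazel at distance 4.
One longest path: willow-alder-ivy-cedar-hazel.
So the diameter is 4.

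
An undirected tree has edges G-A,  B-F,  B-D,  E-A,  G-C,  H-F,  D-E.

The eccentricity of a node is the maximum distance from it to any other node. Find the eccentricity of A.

5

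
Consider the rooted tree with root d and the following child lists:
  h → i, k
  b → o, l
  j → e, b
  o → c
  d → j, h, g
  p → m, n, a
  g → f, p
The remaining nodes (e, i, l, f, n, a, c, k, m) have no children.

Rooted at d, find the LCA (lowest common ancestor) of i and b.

d

Ancestors of i (toward the root): i, h, d.
Ancestors of b: b, j, d.
The deepest node appearing in both lists is d.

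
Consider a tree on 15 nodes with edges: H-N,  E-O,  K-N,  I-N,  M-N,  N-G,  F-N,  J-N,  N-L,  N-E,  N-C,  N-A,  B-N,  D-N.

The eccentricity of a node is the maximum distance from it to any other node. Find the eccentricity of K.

The node farthest from K is O, via K – N – E – O — 3 edges.

3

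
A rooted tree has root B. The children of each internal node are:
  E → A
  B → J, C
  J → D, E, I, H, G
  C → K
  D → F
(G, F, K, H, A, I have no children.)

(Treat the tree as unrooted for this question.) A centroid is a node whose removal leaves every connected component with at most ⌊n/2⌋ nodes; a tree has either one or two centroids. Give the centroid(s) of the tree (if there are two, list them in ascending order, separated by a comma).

Delete J: the remaining components have sizes 3, 2, 2, 1, 1, 1. Max 3 ≤ 5, so J is a centroid.
No neighbour of J does as well, so J is the unique centroid.

J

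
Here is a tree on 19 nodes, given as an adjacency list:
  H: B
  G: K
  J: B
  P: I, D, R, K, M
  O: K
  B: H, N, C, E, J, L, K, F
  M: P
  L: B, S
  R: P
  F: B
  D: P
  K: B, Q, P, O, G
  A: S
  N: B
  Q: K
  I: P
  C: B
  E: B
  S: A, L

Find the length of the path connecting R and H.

4

Walking from R: R – P – K – B – H. Length 4.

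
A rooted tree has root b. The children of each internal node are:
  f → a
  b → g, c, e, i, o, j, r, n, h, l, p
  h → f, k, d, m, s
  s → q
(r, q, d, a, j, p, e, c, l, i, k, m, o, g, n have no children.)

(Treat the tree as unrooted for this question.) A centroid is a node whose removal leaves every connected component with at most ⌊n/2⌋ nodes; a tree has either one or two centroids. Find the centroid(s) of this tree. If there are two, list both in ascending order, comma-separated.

b

If b is removed the pieces have sizes 8, 1, 1, 1, 1, 1, 1, 1, 1, 1, 1, all ≤ ⌊19/2⌋ = 9.
Every other node leaves some component of size > 9, so the centroid is unique.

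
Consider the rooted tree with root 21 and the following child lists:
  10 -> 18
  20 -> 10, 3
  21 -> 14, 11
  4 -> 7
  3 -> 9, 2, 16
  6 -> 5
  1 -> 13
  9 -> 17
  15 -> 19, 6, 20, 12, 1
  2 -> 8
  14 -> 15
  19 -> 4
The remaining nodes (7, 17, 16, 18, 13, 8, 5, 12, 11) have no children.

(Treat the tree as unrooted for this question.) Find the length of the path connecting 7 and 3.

5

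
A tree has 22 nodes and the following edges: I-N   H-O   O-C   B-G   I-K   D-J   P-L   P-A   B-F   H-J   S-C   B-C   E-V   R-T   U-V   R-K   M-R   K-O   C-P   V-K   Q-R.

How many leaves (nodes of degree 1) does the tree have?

The leaves are A, D, E, F, G, L, M, N, Q, S, T, U.
That is 12 leaves.

12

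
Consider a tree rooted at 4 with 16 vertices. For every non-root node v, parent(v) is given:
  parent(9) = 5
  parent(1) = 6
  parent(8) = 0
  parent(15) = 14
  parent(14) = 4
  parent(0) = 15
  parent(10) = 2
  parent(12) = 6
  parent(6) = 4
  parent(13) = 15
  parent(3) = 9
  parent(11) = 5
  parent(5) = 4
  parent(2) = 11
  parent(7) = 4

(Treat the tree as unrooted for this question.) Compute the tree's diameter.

BFS from 8 reaches 10 last, at distance 8; BFS from 10 confirms no node is farther.
Path: 8 – 0 – 15 – 14 – 4 – 5 – 11 – 2 – 10.

8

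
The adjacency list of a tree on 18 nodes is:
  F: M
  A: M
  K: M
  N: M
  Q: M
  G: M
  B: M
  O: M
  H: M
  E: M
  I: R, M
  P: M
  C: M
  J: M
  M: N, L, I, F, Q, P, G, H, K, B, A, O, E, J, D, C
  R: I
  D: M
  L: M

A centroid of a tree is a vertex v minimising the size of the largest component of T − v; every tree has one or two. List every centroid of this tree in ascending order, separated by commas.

M

Delete M: the remaining components have sizes 2, 1, 1, 1, 1, 1, 1, 1, 1, 1, 1, 1, 1, 1, 1, 1. Max 2 ≤ 9, so M is a centroid.
Every other node leaves some component of size > 9, so the centroid is unique.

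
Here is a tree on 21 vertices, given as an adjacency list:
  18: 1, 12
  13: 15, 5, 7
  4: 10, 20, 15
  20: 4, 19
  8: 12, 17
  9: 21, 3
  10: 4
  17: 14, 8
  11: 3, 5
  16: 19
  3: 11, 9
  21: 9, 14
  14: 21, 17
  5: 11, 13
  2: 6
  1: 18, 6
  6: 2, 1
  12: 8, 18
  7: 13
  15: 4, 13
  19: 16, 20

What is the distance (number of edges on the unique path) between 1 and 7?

The path is 1 – 18 – 12 – 8 – 17 – 14 – 21 – 9 – 3 – 11 – 5 – 13 – 7, which has 12 edges.

12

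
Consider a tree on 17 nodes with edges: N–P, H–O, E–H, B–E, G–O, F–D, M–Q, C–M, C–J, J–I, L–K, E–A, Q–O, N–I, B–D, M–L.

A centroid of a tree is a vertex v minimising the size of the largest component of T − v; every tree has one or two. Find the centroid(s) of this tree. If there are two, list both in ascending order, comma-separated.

Q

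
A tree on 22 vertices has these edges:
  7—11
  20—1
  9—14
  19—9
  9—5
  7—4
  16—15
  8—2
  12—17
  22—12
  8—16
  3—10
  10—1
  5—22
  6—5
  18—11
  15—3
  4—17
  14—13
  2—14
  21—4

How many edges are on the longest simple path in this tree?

17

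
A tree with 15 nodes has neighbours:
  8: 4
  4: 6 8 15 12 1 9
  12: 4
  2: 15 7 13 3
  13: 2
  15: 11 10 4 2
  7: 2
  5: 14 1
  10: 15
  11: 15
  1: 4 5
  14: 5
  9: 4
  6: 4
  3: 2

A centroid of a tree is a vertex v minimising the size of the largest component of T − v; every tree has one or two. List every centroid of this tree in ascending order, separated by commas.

Removing 4 splits the tree into components of sizes 7, 3, 1, 1, 1, 1; the largest is 7 ≤ ⌊15/2⌋ = 7.
No neighbour of 4 does as well, so 4 is the unique centroid.

4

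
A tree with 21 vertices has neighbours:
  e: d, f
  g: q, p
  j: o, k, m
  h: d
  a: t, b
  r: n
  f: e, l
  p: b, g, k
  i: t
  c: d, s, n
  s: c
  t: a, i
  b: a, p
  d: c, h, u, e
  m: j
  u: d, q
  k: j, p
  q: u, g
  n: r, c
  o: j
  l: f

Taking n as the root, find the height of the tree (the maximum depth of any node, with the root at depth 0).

i sits deepest: n–c–d–u–q–g–p–b–a–t–i — 10 edges from the root.

10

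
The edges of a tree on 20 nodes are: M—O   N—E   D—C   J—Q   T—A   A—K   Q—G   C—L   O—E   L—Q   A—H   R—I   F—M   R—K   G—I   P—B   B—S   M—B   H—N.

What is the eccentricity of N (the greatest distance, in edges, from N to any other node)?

A farthest node from N is D.
The path N-H-A-K-R-I-G-Q-L-C-D has 10 edges.

10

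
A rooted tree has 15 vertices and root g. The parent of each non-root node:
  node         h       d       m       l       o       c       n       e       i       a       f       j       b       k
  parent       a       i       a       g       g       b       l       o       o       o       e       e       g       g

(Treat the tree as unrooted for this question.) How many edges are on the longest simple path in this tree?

5

A longest path is n – l – g – o – a – h, with 5 edges.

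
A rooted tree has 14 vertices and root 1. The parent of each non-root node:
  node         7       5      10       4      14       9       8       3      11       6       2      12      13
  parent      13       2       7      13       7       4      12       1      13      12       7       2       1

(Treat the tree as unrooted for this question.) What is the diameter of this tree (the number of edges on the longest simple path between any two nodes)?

6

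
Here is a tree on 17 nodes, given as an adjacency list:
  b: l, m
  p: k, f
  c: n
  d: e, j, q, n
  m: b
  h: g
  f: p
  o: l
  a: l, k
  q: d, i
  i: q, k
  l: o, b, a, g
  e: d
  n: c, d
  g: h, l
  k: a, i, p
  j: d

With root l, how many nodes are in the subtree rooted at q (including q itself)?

6

The subtree rooted at q contains: q, d, n, e, j, c — 6 nodes.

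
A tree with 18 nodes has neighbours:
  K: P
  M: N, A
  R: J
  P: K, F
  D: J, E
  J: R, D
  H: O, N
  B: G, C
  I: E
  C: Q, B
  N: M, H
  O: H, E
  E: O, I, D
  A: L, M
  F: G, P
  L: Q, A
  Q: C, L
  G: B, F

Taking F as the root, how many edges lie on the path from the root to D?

F → G → B → C → Q → L → A → M → N → H → O → E → D — 12 edges.

12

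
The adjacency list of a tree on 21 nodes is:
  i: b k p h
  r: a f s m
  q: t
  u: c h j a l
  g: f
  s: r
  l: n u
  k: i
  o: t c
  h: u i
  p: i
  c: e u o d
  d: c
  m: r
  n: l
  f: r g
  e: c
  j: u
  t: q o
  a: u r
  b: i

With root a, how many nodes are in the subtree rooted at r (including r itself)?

5

r's subtree: {r, s, f, m, g}, size 5.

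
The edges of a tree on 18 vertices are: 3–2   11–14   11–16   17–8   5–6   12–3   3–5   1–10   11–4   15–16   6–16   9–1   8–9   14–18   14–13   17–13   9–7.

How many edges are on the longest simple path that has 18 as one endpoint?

Distances from 18 peak at 7, attained at 10 (2, 12 also at distance 7).
18-14-13-17-8-9-1-10

7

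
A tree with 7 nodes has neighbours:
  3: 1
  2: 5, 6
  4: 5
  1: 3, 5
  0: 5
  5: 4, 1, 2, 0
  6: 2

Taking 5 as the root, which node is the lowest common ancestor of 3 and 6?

5

Ancestors of 3 (toward the root): 3, 1, 5.
Ancestors of 6: 6, 2, 5.
The deepest node appearing in both lists is 5.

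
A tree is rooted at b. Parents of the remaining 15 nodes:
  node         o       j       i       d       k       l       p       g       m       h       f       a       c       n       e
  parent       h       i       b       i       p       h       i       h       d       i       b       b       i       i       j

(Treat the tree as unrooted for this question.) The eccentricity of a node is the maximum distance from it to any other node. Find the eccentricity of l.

The node farthest from l is k (f, a, m, e also at distance 4), via l – h – i – p – k — 4 edges.

4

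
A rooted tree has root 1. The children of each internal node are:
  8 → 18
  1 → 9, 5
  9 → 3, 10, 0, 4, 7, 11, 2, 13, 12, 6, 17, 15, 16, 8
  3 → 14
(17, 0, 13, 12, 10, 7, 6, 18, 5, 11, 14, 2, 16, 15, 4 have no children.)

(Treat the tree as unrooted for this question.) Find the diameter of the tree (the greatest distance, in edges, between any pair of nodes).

Starting from 18, a farthest node is 14 at distance 4.
One longest path: 18 - 8 - 9 - 3 - 14.
So the diameter is 4.

4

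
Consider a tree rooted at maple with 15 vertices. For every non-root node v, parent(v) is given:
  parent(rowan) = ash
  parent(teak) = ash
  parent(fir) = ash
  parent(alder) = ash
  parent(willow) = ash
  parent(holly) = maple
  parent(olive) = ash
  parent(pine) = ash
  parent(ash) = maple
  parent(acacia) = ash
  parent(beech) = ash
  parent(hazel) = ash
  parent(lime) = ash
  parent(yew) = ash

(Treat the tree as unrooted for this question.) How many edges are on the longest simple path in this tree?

3

Starting from holly, a farthest node is pine at distance 3.
One longest path: holly-maple-ash-pine.
So the diameter is 3.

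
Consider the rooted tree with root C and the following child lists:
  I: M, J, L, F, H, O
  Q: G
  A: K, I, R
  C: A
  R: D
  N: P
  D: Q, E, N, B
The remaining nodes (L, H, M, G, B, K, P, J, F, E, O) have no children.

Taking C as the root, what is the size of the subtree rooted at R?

Descendants of R (including itself): R, D, Q, N, E, B, G, P. That's 8.

8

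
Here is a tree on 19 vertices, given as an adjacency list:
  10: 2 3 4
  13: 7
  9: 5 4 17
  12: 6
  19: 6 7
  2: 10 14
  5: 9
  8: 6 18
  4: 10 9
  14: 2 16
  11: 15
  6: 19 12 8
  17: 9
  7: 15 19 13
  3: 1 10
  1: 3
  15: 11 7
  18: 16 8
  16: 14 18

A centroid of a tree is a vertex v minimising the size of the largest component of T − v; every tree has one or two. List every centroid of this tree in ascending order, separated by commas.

16

Removing 16 splits the tree into components of sizes 9, 9; the largest is 9 ≤ ⌊19/2⌋ = 9.
No neighbour of 16 does as well, so 16 is the unique centroid.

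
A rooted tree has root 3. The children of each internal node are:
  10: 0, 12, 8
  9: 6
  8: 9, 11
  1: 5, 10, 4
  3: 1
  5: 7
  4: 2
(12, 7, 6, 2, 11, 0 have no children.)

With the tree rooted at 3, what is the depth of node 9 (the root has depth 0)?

Path from 3 to 9: 3 → 1 → 10 → 8 → 9, which has 4 edges.

4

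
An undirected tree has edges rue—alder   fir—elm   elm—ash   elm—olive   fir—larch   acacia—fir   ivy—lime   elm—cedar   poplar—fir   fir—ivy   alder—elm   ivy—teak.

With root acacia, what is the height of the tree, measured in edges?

4

The longest root-to-leaf path is acacia–fir–elm–alder–rue (4 edges).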